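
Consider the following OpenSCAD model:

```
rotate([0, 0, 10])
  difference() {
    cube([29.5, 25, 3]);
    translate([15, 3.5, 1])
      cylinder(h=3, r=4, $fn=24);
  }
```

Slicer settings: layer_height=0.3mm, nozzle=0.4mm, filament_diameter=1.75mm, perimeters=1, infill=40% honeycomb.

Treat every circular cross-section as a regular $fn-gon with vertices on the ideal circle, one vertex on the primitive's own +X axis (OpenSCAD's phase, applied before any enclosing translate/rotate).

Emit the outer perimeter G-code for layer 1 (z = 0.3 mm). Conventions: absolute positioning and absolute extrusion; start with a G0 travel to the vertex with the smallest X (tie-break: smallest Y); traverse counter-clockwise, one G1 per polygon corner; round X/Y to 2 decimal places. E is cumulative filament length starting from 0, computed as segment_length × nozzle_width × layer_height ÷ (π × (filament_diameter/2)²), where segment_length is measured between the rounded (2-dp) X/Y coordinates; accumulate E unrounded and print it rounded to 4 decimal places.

G0 X-4.34 Y24.62 Z0.30
G1 X0.00 Y0.00 E1.2472
G1 X29.05 Y5.12 E2.7189
G1 X24.71 Y29.74 E3.9661
G1 X-4.34 Y24.62 E5.4378

At z = 0.3 mm: the cube (footprint 29.5×25) is included at this height; the cylinder at (15, 3.5) is absent (z outside [1, 4]); Subtracting the remaining from the first: none of the subtracted shapes is present at this height, so the 29.5×25 cube is unchanged — 1 connected region; (rotated 10° about Z; rotation is an isometry so areas/perimeters/island counts are preserved). The outline is a single polygon with 4 vertices. Extrusion per mm of travel: 0.4 × 0.3 / (π × 0.875²) = 0.049890. Accumulating E over each segment gives final E = 5.4378.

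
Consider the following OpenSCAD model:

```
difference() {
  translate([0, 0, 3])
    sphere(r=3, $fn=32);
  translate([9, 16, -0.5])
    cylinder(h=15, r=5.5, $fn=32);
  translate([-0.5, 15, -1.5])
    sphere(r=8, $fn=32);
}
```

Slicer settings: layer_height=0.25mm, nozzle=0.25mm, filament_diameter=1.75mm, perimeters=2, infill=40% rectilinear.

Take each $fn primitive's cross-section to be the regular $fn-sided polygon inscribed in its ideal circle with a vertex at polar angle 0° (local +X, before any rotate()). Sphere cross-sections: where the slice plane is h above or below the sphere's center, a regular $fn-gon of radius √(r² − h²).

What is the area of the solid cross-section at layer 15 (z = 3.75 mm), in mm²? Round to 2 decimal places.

26.34 mm²

At z = 3.75 mm: the r=3 sphere slices to a regular 32-gon of circumradius 2.905 (√(r²−h²) with h=0.75 from center) (area = (32/2)·2.905²·sin(360°/32) = 26.34 mm²); the cylinder at (9, 16): section is a regular 32-gon, circumradius r=5.5 (area = (32/2)·5.500²·sin(360°/32) = 94.42 mm²); the r=8 sphere at (-0.5, 15) slices to a regular 32-gon of circumradius 6.036 (√(r²−h²) with h=5.25 from center) (area = (32/2)·6.036²·sin(360°/32) = 113.74 mm²); Subtracting the remaining from the first: starting from the r=3 sphere (26.34 mm²), the r=5.5 cylinder at (9, 16) misses the remaining region (no effect); the r=8 sphere at (-0.5, 15) misses the remaining region (no effect) — area = 26.34 mm². Overall, the cross-section is a single solid region. Net area = 26.34 mm².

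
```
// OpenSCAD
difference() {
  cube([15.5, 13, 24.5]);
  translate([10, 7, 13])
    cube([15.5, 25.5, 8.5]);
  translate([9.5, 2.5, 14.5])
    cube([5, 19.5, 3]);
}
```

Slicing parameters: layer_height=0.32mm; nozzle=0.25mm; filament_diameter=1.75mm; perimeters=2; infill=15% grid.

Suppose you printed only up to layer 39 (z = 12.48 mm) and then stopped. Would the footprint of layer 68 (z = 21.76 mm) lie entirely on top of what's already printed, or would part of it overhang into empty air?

Compare the two slices. At z = 12.48: the cube (footprint 15.5×13) is included at this height (area 201.50 mm²); the cube at (10, 7) does not reach this height (z outside [13, 21.5]); the cube at (9.5, 2.5) is not intersected at this z (z outside [14.5, 17.5]); Taking the first minus the rest: none of the subtracted shapes is present at this height, so the 15.5×13 cube is unchanged — area = 201.50 mm². At z = 21.76: the cube (footprint 15.5×13) is included at this height (area 201.50 mm²); the cube at (10, 7) does not reach this height (z outside [13, 21.5]); the cube at (9.5, 2.5) does not reach this height (z outside [14.5, 17.5]); After the difference (first − rest): none of the subtracted shapes is present at this height, so the 15.5×13 cube is unchanged — area = 201.50 mm². Checking containment: the cross-section at z = 21.76 is a subset of the cross-section at z = 12.48.

entirely on top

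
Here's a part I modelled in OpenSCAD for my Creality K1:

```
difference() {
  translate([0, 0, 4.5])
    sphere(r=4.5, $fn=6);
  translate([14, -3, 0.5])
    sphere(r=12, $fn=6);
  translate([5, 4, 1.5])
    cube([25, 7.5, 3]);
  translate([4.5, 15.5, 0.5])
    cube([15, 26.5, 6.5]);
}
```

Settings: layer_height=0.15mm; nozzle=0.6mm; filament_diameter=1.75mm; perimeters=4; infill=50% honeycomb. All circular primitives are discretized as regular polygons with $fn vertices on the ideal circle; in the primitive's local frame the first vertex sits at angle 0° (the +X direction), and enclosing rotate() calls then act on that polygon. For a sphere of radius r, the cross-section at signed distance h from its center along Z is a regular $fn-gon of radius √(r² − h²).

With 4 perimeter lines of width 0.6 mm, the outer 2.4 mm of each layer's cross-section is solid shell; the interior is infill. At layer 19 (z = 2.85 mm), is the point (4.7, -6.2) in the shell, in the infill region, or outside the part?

outside

At z = 2.85 mm: the sphere: section is a regular 6-gon, circumradius = √(r²−h²) = √(4.5²−1.65²) = 4.187; the r=12 sphere at (14, -3) contributes a regular 6-gon of circumradius √(12²−2.35²) = 11.768; the cube at (5, 4) is present — its section is the full 25×7.5 rectangle; the cube at (4.5, 15.5) (footprint 15×26.5) is included at this height; After the difference (first − rest): starting from the r=4.5 sphere, the r=12 sphere at (14, -3) partially overlaps it — only the 0.71 mm² overlap (of its 359.78 mm²) is removed, clipping the outline; the 25×7.5 cube at (5, 4) misses the remaining region (no effect); the 15×26.5 cube at (4.5, 15.5) misses the remaining region (no effect) — 1 connected region. Overall, the cross-section is a single solid region. The nearest boundary edge runs (2.09, -3.63)→(-2.09, -3.63); distance from the point to it = 3.66 mm. The point is not inside any of the regions above, so it lies outside the cross-section (3.66 mm from the nearest boundary).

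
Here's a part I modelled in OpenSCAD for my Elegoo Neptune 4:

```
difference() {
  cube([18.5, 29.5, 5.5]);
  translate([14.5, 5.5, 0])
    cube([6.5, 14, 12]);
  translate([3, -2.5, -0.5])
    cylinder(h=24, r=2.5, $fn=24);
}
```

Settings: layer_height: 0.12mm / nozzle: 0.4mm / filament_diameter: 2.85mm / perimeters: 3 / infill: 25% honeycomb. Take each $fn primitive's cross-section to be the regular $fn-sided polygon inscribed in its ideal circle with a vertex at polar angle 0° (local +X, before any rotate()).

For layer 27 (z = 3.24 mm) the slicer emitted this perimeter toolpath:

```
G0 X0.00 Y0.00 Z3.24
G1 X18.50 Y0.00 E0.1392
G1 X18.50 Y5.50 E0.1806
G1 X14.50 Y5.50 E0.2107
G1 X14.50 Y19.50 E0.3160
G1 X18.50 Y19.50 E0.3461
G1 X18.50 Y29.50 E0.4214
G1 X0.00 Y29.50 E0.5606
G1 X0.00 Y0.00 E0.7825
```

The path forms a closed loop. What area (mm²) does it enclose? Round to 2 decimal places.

Apply the shoelace formula to the sequence of (X, Y) vertices; enclosed area = 489.75 mm².

489.75 mm²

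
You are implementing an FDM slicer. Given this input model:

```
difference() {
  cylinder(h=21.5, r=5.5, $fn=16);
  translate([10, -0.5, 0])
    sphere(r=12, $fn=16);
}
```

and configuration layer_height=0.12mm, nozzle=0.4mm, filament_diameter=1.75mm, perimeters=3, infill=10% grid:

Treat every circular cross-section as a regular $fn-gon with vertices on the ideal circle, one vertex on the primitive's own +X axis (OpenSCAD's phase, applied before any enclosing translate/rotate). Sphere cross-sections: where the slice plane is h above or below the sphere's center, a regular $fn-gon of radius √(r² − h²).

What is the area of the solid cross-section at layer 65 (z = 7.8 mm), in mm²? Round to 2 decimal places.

62.45 mm²

At z = 7.8 mm: the cylinder: section is a regular 16-gon, circumradius r=5.5 (area = (16/2)·5.500²·sin(360°/16) = 92.61 mm²); the sphere at (10, -0.5): section is a regular 16-gon, circumradius = √(r²−h²) = √(12²−7.8²) = 9.119 (area = (16/2)·9.119²·sin(360°/16) = 254.59 mm²); Subtracting the remaining from the first: starting from the r=5.5 cylinder (92.61 mm²), the r=12 sphere at (10, -0.5) partially overlaps it — only the 30.16 mm² overlap (of its 254.59 mm²) is removed, clipping the outline — area = 62.45 mm². Overall, the cross-section is a single solid region. Net area = 62.45 mm².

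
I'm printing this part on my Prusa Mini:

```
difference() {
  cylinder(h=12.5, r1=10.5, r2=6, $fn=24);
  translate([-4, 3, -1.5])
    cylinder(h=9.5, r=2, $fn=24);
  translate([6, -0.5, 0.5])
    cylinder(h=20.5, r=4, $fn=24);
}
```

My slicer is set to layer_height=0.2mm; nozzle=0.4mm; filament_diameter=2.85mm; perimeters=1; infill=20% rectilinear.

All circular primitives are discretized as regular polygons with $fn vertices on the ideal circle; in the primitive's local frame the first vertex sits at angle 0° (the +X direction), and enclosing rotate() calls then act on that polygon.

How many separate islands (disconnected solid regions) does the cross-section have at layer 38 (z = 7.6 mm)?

1

At z = 7.6 mm: the cone (r1=10.5→r2=6) has section circumradius 7.764 here — a regular 24-gon; the r=2 cylinder at (-4, 3) gives a regular 24-gon of circumradius 2 (constant along its height); the r=4 cylinder at (6, -0.5) contributes a regular 24-gon of circumradius 4; Taking the first minus the rest: starting from the cone, the r=2 cylinder at (-4, 3) lies wholly inside it (removes its full 12.42 mm² and its 12.53 mm outline becomes a hole wall); the r=4 cylinder at (6, -0.5) partially overlaps it — only the 35.50 mm² overlap (of its 49.69 mm²) is removed, clipping the outline — 1 connected region with 1 hole. Overall, the cross-section is one region with 1 hole. Island count = 1.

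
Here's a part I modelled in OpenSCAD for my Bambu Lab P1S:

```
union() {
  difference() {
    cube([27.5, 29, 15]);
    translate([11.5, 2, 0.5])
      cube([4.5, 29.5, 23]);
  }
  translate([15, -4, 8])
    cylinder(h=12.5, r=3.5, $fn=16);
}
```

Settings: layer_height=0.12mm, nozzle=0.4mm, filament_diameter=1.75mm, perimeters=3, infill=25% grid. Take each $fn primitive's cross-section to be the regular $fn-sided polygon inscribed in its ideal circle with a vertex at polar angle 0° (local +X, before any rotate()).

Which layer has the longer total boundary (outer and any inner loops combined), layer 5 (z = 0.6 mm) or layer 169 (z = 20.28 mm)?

Layer 5 (z = 0.6): the 27.5×29 cube contributes its full rectangle (perimeter 113.00 mm); the cube at (11.5, 2) is present — its section is the full 4.5×29.5 rectangle (perimeter 68.00 mm); After the difference (first − rest): starting from the 27.5×29 cube, the 4.5×29.5 cube at (11.5, 2) partially overlaps it — only the 121.50 mm² overlap (of its 132.75 mm²) is removed, clipping the outline — boundary = 167.00 mm; the cylinder at (15, -4) is absent (z outside [8, 20.5]); Merging all regions: only that combined region is present, so the union is just that shape — boundary = 167.00 mm. So its perimeter = 167.00 mm. Layer 169 (z = 20.28): the cube does not reach this height (z outside [0, 15]); the 4.5×29.5 cube at (11.5, 2) contributes its full rectangle (perimeter 68.00 mm); Subtracting the remaining from the first: the first operand is absent here, so nothing remains; the cylinder at (15, -4): section is a regular 16-gon, circumradius r=3.5 (perimeter = 2·16·3.500·sin(180°/16) = 21.85 mm); Merging all regions: only the r=3.5 cylinder at (15, -4) is present, so the union is just that shape — boundary = 21.85 mm. So its perimeter = 21.85 mm. Layer 5 is larger (167.00 vs 21.85 mm).

layer 5 (z = 0.6 mm)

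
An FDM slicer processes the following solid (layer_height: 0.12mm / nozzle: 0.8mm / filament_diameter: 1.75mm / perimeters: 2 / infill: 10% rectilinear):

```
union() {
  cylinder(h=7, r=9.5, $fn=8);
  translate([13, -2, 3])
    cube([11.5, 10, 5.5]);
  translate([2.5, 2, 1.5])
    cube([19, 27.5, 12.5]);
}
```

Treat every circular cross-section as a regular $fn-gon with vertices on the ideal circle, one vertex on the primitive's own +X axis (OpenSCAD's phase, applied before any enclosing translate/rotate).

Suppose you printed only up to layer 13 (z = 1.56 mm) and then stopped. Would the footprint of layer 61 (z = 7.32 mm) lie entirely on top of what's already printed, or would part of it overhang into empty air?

part overhangs

Compare the two slices. At z = 1.56: the cylinder: section is a regular 8-gon, circumradius r=9.5 (area = (8/2)·9.500²·sin(360°/8) = 255.27 mm²); the cube at (13, -2) does not reach this height (z outside [3, 8.5]); the 19×27.5 cube at (2.5, 2) contributes its full rectangle (area 522.50 mm²); Combining (union): the regions partially overlap — summed areas 777.77 mm² minus the doubly-counted overlap 28.19 mm² gives 749.58 mm² — area = 749.58 mm². At z = 7.32: the cylinder is not intersected at this z (z outside [0, 7]); the cube at (13, -2) is present — its section is the full 11.5×10 rectangle (area 115.00 mm²); the cube at (2.5, 2) is present — its section is the full 19×27.5 rectangle (area 522.50 mm²); Taking the union: the regions partially overlap — summed areas 637.50 mm² minus the doubly-counted overlap 51.00 mm² gives 586.50 mm² — area = 586.50 mm². Checking containment: at z = 7.32 the cross-section extends beyond the z = 1.56 cross-section by about 64.00 mm².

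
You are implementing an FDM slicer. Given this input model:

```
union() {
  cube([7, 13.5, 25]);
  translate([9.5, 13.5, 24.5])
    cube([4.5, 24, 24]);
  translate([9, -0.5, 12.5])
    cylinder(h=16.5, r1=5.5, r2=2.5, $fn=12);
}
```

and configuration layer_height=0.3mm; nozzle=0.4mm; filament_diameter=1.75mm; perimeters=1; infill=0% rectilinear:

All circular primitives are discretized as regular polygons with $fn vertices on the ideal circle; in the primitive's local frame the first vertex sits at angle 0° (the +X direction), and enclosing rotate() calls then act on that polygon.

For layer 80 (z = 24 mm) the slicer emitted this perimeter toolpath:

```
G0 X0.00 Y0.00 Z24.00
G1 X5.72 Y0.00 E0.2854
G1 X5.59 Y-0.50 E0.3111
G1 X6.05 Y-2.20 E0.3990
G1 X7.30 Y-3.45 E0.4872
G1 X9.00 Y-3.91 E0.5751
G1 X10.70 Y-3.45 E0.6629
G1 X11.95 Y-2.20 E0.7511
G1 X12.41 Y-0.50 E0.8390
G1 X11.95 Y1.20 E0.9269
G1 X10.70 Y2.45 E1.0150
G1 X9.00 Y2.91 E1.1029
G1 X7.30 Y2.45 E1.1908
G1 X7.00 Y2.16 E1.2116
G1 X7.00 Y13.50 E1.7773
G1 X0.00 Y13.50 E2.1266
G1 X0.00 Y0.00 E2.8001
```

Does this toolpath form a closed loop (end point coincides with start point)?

yes

Start point (G0): (0.00, 0.00). End point (last G1): the path returns to the start — closed.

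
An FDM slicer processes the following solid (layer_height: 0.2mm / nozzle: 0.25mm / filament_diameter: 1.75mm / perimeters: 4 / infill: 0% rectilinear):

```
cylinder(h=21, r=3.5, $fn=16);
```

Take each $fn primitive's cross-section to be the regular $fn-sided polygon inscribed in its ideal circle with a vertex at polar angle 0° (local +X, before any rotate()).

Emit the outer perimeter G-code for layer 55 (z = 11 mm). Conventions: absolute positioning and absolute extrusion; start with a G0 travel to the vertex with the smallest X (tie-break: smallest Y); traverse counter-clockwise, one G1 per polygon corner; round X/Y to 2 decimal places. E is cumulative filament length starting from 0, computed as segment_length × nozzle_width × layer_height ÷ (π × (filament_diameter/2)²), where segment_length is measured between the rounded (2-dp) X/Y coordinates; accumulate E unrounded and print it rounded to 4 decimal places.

At z = 11 mm: the r=3.5 cylinder gives a regular 16-gon of circumradius 3.5 (constant along its height). The outline is a single polygon with 16 vertices. Extrusion per mm of travel: 0.25 × 0.2 / (π × 0.875²) = 0.020788. Accumulating E over each segment gives final E = 0.4538.

G0 X-3.50 Y0.00 Z11.00
G1 X-3.23 Y-1.34 E0.0284
G1 X-2.47 Y-2.47 E0.0567
G1 X-1.34 Y-3.23 E0.0850
G1 X0.00 Y-3.50 E0.1134
G1 X1.34 Y-3.23 E0.1419
G1 X2.47 Y-2.47 E0.1702
G1 X3.23 Y-1.34 E0.1985
G1 X3.50 Y0.00 E0.2269
G1 X3.23 Y1.34 E0.2553
G1 X2.47 Y2.47 E0.2836
G1 X1.34 Y3.23 E0.3119
G1 X0.00 Y3.50 E0.3403
G1 X-1.34 Y3.23 E0.3688
G1 X-2.47 Y2.47 E0.3971
G1 X-3.23 Y1.34 E0.4254
G1 X-3.50 Y0.00 E0.4538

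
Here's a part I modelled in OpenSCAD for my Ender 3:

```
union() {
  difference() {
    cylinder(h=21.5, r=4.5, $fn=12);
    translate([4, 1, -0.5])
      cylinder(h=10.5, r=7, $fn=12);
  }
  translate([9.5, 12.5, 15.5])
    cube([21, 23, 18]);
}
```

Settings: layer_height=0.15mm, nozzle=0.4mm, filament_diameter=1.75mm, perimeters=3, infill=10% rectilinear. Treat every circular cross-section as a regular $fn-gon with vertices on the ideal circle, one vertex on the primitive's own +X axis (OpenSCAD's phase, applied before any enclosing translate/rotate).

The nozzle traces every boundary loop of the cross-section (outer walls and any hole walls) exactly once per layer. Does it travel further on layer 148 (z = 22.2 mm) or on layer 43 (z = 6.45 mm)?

Layer 148 (z = 22.2): the cylinder is not intersected at this z (z outside [0, 21.5]); the cylinder at (4, 1) is not intersected at this z (z outside [-0.5, 10]); After the difference (first − rest): the first operand is absent here, so nothing remains; the cube at (9.5, 12.5) (footprint 21×23) is included at this height (perimeter 88.00 mm); Taking the union: only the 21×23 cube at (9.5, 12.5) is present, so the union is just that shape — boundary = 88.00 mm. So its perimeter = 88.00 mm. Layer 43 (z = 6.45): the r=4.5 cylinder contributes a regular 12-gon of circumradius 4.5 (perimeter = 2·12·4.500·sin(180°/12) = 27.95 mm); the r=7 cylinder at (4, 1) gives a regular 12-gon of circumradius 7 (constant along its height) (perimeter = 2·12·7.000·sin(180°/12) = 43.48 mm); Subtracting the remaining from the first: starting from the r=4.5 cylinder, the r=7 cylinder at (4, 1) partially overlaps it — only the 49.60 mm² overlap (of its 147.00 mm²) is removed, clipping the outline — boundary = 21.02 mm; the cube at (9.5, 12.5) is not intersected at this z (z outside [15.5, 33.5]); Combining (union): only that combined region is present, so the union is just that shape — boundary = 21.02 mm. So its perimeter = 21.02 mm. Layer 148 is larger (88.00 vs 21.02 mm).

layer 148 (z = 22.2 mm)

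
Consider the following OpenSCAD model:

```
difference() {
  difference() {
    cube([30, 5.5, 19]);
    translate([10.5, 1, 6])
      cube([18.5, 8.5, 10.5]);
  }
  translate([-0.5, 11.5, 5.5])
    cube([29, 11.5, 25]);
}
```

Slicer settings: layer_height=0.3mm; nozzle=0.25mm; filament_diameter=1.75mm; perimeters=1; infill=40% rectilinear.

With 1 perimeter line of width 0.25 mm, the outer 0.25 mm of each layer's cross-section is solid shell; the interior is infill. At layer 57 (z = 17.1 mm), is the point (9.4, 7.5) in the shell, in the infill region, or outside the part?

outside

At z = 17.1 mm: the 30×5.5 cube contributes its full rectangle; the cube at (10.5, 1) is absent (z outside [6, 16.5]); Subtracting the remaining from the first: none of the subtracted shapes is present at this height, so the 30×5.5 cube is unchanged — 1 connected region; the cube at (-0.5, 11.5) (footprint 29×11.5) is included at this height; Subtracting the remaining from the first: starting from the result so far, the 29×11.5 cube at (-0.5, 11.5) misses the remaining region (no effect) — 1 connected region. Overall, the cross-section is a single solid region. The nearest boundary edge runs (0.00, 5.50)→(30.00, 5.50); distance from the point to it = 2.00 mm. The point is not inside any of the regions above, so it lies outside the cross-section (2.00 mm from the nearest boundary).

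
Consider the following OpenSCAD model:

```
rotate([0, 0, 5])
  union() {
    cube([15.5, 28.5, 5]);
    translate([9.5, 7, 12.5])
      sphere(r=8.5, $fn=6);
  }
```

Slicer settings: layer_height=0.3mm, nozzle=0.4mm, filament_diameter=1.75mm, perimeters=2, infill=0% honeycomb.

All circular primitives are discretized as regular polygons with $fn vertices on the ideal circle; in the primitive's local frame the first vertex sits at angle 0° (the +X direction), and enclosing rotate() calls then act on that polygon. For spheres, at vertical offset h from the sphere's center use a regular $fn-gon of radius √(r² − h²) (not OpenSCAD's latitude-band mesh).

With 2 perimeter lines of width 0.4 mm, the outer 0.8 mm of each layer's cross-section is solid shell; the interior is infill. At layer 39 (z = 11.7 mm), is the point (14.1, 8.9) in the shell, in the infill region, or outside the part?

At z = 11.7 mm: the cube is not intersected at this z (z outside [0, 5]); the r=8.5 sphere at (9.5, 7) contributes a regular 6-gon of circumradius √(8.5²−0.8²) = 8.462; Taking the union: only the r=8.5 sphere at (9.5, 7) is present, so the union is just that shape — 1 connected region; (whole slice rotated 5° about Z — lengths, areas and connectivity unchanged). Overall, the cross-section is a single solid region. Undo the 5° rotation: the query point maps to (14.822, 7.637) in the un-rotated model frame. The nearest boundary edge runs (17.96, 7.00)→(13.73, 14.33); distance from the point to it = 2.40 mm. The point is inside the cross-section and 2.40 mm from the nearest boundary — more than the 0.8 mm shell width (2 × 0.4), so it's in the infill interior.

infill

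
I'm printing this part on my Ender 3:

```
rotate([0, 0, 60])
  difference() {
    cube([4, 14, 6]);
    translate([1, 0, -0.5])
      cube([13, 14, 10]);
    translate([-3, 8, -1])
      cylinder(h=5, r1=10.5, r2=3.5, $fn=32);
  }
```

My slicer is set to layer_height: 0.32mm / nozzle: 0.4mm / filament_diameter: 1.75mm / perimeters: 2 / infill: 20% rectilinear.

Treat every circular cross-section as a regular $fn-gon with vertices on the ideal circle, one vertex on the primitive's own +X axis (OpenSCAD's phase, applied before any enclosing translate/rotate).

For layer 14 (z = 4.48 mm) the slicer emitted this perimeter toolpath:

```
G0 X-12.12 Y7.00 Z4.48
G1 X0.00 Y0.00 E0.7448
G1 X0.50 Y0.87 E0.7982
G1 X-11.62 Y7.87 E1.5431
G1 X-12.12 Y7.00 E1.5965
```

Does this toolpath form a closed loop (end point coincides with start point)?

Start point (G0): (-12.12, 7.00). End point (last G1): the path returns to the start — closed.

yes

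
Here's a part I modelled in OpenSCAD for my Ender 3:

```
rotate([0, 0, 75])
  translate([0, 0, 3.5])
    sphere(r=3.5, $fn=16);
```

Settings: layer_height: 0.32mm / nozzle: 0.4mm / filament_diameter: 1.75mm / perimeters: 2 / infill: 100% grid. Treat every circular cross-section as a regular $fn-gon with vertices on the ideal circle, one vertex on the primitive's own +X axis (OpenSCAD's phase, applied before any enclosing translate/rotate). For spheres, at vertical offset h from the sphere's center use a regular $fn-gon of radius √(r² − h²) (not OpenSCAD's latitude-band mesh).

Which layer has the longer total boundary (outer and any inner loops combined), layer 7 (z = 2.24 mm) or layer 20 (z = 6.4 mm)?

Layer 7 (z = 2.24): the r=3.5 sphere slices to a regular 16-gon of circumradius 3.265 (√(r²−h²) with h=1.26 from center) (perimeter = 2·16·3.265·sin(180°/16) = 20.39 mm); (rotated 75° about Z; rotation is an isometry so areas/perimeters/island counts are preserved). So its perimeter = 20.39 mm. Layer 20 (z = 6.4): the sphere: section is a regular 16-gon, circumradius = √(r²−h²) = √(3.5²−2.9²) = 1.960 (perimeter = 2·16·1.960·sin(180°/16) = 12.23 mm); (whole slice rotated 75° about Z — lengths, areas and connectivity unchanged). So its perimeter = 12.23 mm. Layer 7 is larger (20.39 vs 12.23 mm).

layer 7 (z = 2.24 mm)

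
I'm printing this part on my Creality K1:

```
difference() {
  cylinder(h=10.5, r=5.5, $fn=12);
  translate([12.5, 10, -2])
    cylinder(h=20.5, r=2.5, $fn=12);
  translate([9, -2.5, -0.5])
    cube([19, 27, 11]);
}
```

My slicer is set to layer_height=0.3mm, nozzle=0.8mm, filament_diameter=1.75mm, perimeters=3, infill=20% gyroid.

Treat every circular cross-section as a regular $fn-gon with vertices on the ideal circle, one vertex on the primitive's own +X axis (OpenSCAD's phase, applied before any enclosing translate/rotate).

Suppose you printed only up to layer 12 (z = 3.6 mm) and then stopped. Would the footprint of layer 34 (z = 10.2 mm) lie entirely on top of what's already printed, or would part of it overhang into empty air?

Compare the two slices. At z = 3.6: the r=5.5 cylinder contributes a regular 12-gon of circumradius 5.5 (area = (12/2)·5.500²·sin(360°/12) = 90.75 mm²); the cylinder at (12.5, 10): section is a regular 12-gon, circumradius r=2.5 (area = (12/2)·2.500²·sin(360°/12) = 18.75 mm²); the cube at (9, -2.5) (footprint 19×27) is included at this height (area 513.00 mm²); After the difference (first − rest): starting from the r=5.5 cylinder (90.75 mm²), the r=2.5 cylinder at (12.5, 10) misses the remaining region (no effect); the 19×27 cube at (9, -2.5) misses the remaining region (no effect) — area = 90.75 mm². At z = 10.2: the r=5.5 cylinder gives a regular 12-gon of circumradius 5.5 (constant along its height) (area = (12/2)·5.500²·sin(360°/12) = 90.75 mm²); the r=2.5 cylinder at (12.5, 10) contributes a regular 12-gon of circumradius 2.5 (area = (12/2)·2.500²·sin(360°/12) = 18.75 mm²); the cube at (9, -2.5) is present — its section is the full 19×27 rectangle (area 513.00 mm²); After the difference (first − rest): starting from the r=5.5 cylinder (90.75 mm²), the r=2.5 cylinder at (12.5, 10) misses the remaining region (no effect); the 19×27 cube at (9, -2.5) misses the remaining region (no effect) — area = 90.75 mm². Checking containment: the cross-section at z = 10.2 is a subset of the cross-section at z = 3.6.

entirely on top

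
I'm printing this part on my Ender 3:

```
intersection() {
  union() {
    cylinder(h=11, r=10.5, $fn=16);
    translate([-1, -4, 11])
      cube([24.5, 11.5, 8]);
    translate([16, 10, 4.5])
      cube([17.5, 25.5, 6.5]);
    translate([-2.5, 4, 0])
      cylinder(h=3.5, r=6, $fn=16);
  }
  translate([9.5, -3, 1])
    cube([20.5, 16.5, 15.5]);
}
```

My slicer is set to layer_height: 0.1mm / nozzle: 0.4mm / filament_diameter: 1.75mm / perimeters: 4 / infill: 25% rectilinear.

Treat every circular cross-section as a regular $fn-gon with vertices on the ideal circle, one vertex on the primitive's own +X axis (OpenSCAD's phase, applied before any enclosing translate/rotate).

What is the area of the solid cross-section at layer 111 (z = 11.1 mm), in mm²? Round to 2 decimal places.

147.00 mm²

At z = 11.1 mm: the cylinder does not reach this height (z outside [0, 11]); the cube at (-1, -4) is present — its section is the full 24.5×11.5 rectangle (area 281.75 mm²); the cube at (16, 10) is not intersected at this z (z outside [4.5, 11]); the cylinder at (-2.5, 4) is absent (z outside [0, 3.5]); Merging all regions: only the 24.5×11.5 cube at (-1, -4) is present, so the union is just that shape — area = 281.75 mm²; the 20.5×16.5 cube at (9.5, -3) contributes its full rectangle (area 338.25 mm²); Taking the intersection: the 20.5×16.5 cube at (9.5, -3) partially overlaps that combined region; clipping to the common part keeps 147.00 mm² — area = 147.00 mm². Overall, the cross-section is a single solid region. Net area = 147.00 mm².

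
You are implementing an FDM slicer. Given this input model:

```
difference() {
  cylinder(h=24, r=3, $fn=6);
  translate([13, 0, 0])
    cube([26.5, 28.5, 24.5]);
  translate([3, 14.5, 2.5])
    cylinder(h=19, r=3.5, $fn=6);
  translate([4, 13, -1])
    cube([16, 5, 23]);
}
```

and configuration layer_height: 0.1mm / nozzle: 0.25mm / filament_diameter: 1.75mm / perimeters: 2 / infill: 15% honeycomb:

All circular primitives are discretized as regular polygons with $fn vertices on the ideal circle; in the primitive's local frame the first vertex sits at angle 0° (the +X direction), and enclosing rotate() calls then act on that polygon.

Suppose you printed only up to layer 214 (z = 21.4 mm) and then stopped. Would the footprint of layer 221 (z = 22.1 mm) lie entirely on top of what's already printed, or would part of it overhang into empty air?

Compare the two slices. At z = 21.4: the r=3 cylinder contributes a regular 6-gon of circumradius 3 (area = (6/2)·3.000²·sin(360°/6) = 23.38 mm²); the 26.5×28.5 cube at (13, 0) contributes its full rectangle (area 755.25 mm²); the r=3.5 cylinder at (3, 14.5) contributes a regular 6-gon of circumradius 3.5 (area = (6/2)·3.500²·sin(360°/6) = 31.83 mm²); the cube at (4, 13) is present — its section is the full 16×5 rectangle (area 80.00 mm²); Taking the first minus the rest: starting from the r=3 cylinder (23.38 mm²), the 26.5×28.5 cube at (13, 0) misses the remaining region (no effect); the r=3.5 cylinder at (3, 14.5) misses the remaining region (no effect); the 16×5 cube at (4, 13) misses the remaining region (no effect) — area = 23.38 mm². At z = 22.1: the cylinder: section is a regular 6-gon, circumradius r=3 (area = (6/2)·3.000²·sin(360°/6) = 23.38 mm²); the cube at (13, 0) is present — its section is the full 26.5×28.5 rectangle (area 755.25 mm²); the cylinder at (3, 14.5) does not reach this height (z outside [2.5, 21.5]); the cube at (4, 13) is absent (z outside [-1, 22]); Subtracting the remaining from the first: starting from the r=3 cylinder (23.38 mm²), the 26.5×28.5 cube at (13, 0) misses the remaining region (no effect) — area = 23.38 mm². Checking containment: the cross-section at z = 22.1 is a subset of the cross-section at z = 21.4.

entirely on top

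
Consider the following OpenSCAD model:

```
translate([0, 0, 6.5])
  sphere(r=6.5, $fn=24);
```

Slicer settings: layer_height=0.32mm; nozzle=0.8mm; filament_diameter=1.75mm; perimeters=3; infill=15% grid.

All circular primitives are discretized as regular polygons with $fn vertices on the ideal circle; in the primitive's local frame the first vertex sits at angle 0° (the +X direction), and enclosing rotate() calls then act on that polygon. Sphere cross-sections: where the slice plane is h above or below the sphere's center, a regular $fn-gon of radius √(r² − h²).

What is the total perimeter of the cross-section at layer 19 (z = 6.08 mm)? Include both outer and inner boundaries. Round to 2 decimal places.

At z = 6.08 mm: the r=6.5 sphere contributes a regular 24-gon of circumradius √(6.5²−0.42²) = 6.486 (perimeter = 2·24·6.486·sin(180°/24) = 40.64 mm). Overall, the cross-section is a single solid region. Total boundary length (outer) = 40.64 mm.

40.64 mm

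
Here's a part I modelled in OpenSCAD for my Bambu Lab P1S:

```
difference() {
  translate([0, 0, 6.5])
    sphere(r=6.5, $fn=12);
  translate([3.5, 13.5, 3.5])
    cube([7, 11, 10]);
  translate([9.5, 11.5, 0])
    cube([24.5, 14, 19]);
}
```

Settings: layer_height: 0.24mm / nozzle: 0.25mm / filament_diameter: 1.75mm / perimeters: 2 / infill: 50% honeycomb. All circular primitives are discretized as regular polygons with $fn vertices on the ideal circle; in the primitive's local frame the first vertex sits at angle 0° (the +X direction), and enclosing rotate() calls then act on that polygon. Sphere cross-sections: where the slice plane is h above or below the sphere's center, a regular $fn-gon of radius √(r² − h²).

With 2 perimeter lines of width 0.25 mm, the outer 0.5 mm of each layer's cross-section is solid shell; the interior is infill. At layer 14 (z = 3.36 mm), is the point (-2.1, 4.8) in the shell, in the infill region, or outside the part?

At z = 3.36 mm: the r=6.5 sphere contributes a regular 12-gon of circumradius √(6.5²−3.14²) = 5.691; the cube at (3.5, 13.5) does not reach this height (z outside [3.5, 13.5]); the cube at (9.5, 11.5) is present — its section is the full 24.5×14 rectangle; After the difference (first − rest): starting from the r=6.5 sphere, the 24.5×14 cube at (9.5, 11.5) misses the remaining region (no effect) — 1 connected region. Overall, the cross-section is a single solid region. The nearest boundary edge runs (-2.85, 4.93)→(0.00, 5.69); distance from the point to it = 0.32 mm. The point is inside the cross-section, 0.32 mm from the nearest boundary — within the 0.5 mm shell band (2 × 0.25).

shell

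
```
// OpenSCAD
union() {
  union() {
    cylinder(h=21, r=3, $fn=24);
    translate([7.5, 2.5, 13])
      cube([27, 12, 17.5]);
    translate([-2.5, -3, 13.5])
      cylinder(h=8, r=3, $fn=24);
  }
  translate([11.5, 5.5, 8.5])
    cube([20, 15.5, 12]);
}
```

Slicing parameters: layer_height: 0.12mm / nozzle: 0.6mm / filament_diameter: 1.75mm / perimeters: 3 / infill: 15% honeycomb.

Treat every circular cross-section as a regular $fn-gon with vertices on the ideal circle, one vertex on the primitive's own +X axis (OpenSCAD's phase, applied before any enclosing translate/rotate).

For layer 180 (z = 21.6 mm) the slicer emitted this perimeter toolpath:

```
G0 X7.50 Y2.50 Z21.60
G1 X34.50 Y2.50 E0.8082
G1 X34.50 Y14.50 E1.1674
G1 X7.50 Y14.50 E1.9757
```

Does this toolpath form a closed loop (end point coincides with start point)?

Start point (G0): (7.50, 2.50). End point (last G1): the path does not return to the start — open.

no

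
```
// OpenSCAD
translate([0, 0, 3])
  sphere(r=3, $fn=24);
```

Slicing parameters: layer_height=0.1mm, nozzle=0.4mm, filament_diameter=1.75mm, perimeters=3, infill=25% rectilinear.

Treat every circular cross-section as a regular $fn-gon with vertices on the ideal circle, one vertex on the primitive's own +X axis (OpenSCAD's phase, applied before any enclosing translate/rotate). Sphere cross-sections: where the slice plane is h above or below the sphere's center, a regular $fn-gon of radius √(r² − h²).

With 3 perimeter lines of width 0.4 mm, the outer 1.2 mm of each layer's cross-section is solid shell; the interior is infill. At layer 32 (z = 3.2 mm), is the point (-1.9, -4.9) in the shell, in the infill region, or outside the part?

At z = 3.2 mm: the r=3 sphere slices to a regular 24-gon of circumradius 2.993 (√(r²−h²) with h=0.2 from center). Overall, the cross-section is a single solid region. The nearest boundary edge runs (-1.50, -2.59)→(-0.77, -2.89); distance from the point to it = 2.29 mm. The point is not inside any of the regions above, so it lies outside the cross-section (2.29 mm from the nearest boundary).

outside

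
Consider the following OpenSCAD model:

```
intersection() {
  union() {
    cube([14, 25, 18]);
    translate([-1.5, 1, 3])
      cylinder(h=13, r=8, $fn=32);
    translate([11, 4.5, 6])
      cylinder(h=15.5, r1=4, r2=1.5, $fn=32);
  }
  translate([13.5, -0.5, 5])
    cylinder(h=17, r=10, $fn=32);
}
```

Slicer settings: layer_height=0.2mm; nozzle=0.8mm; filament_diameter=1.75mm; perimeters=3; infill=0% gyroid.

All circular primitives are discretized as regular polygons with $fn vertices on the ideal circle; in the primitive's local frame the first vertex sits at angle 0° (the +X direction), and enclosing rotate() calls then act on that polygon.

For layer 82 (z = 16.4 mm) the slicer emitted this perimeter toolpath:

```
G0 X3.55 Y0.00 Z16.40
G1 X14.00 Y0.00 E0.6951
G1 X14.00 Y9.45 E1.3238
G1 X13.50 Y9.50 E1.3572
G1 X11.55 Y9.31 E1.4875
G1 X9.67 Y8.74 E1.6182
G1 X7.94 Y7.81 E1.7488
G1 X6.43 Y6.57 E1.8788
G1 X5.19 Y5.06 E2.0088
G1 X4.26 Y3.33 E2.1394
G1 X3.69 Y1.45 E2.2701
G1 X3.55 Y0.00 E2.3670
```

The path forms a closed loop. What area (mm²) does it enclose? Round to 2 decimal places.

77.79 mm²

Apply the shoelace formula to the sequence of (X, Y) vertices; enclosed area = 77.79 mm².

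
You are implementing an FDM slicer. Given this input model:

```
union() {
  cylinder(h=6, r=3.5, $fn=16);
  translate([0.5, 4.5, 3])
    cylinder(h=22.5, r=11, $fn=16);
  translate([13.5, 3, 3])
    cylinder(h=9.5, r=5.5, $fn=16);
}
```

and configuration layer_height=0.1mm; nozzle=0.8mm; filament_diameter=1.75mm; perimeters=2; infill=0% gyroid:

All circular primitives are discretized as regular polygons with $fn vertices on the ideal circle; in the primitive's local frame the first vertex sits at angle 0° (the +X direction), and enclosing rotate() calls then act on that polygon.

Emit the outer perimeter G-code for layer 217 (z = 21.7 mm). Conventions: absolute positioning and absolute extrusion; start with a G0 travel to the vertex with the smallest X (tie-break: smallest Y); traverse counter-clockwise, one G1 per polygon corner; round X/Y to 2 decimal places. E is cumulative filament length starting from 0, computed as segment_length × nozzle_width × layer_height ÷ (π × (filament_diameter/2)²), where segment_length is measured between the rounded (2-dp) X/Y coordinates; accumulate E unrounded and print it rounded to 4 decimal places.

At z = 21.7 mm: the cylinder is absent (z outside [0, 6]); the r=11 cylinder at (0.5, 4.5) contributes a regular 16-gon of circumradius 11; the cylinder at (13.5, 3) is not intersected at this z (z outside [3, 12.5]); Taking the union: only the r=11 cylinder at (0.5, 4.5) is present, so the union is just that shape — 1 connected region. The outline is a single polygon with 16 vertices. Extrusion per mm of travel: 0.8 × 0.1 / (π × 0.875²) = 0.033260. Accumulating E over each segment gives final E = 2.2839.

G0 X-10.50 Y4.50 Z21.70
G1 X-9.66 Y0.29 E0.1428
G1 X-7.28 Y-3.28 E0.2855
G1 X-3.71 Y-5.66 E0.4282
G1 X0.50 Y-6.50 E0.5710
G1 X4.71 Y-5.66 E0.7138
G1 X8.28 Y-3.28 E0.8565
G1 X10.66 Y0.29 E0.9992
G1 X11.50 Y4.50 E1.1420
G1 X10.66 Y8.71 E1.2848
G1 X8.28 Y12.28 E1.4275
G1 X4.71 Y14.66 E1.5702
G1 X0.50 Y15.50 E1.7129
G1 X-3.71 Y14.66 E1.8557
G1 X-7.28 Y12.28 E1.9984
G1 X-9.66 Y8.71 E2.1411
G1 X-10.50 Y4.50 E2.2839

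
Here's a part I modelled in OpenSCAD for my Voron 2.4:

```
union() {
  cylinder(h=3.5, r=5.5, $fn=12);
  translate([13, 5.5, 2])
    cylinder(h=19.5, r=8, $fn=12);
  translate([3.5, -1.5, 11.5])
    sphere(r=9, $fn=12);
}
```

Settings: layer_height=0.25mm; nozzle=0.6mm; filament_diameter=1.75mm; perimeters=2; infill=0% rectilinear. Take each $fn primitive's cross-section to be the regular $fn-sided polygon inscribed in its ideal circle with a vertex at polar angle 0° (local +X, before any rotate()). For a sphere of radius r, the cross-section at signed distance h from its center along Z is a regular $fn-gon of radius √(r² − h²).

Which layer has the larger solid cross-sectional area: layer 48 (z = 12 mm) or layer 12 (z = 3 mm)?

layer 48 (z = 12 mm)

Layer 48 (z = 12): the cylinder is not intersected at this z (z outside [0, 3.5]); the r=8 cylinder at (13, 5.5) gives a regular 12-gon of circumradius 8 (constant along its height) (area = (12/2)·8.000²·sin(360°/12) = 192.00 mm²); the sphere at (3.5, -1.5): section is a regular 12-gon, circumradius = √(r²−h²) = √(9²−0.5²) = 8.986 (area = (12/2)·8.986²·sin(360°/12) = 242.25 mm²); Combining (union): the regions partially overlap — summed areas 434.25 mm² minus the doubly-counted overlap 38.50 mm² gives 395.75 mm² — area = 395.75 mm². So its area = 395.75 mm². Layer 12 (z = 3): the r=5.5 cylinder gives a regular 12-gon of circumradius 5.5 (constant along its height) (area = (12/2)·5.500²·sin(360°/12) = 90.75 mm²); the r=8 cylinder at (13, 5.5) contributes a regular 12-gon of circumradius 8 (area = (12/2)·8.000²·sin(360°/12) = 192.00 mm²); the sphere at (3.5, -1.5): section is a regular 12-gon, circumradius = √(r²−h²) = √(9²−8.5²) = 2.958 (area = (12/2)·2.958²·sin(360°/12) = 26.25 mm²); Merging all regions: the regions partially overlap — summed areas 309.00 mm² minus the doubly-counted overlap 20.56 mm² gives 288.44 mm² — area = 288.44 mm². So its area = 288.44 mm². Layer 48 is larger (395.75 vs 288.44 mm²).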